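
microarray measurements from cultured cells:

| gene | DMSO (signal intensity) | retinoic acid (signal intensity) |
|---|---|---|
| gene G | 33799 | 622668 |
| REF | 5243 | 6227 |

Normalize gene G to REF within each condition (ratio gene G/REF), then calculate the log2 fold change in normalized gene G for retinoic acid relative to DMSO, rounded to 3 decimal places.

gene G/REF (DMSO) = 33799 / 5243 = 6.4465
gene G/REF (retinoic acid) = 622668 / 6227 = 99.995
Fold change = 99.995 / 6.4465 = 15.5115
log2(15.5115) = 3.9553

3.955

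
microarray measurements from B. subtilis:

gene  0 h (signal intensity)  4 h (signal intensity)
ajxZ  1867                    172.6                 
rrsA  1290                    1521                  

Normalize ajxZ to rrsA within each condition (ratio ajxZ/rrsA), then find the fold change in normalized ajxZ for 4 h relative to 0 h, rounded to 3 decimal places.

ajxZ/rrsA (0 h) = 1867 / 1290 = 1.4473
ajxZ/rrsA (4 h) = 172.6 / 1521 = 0.11348
Fold change = 0.11348 / 1.4473 = 0.0784

0.078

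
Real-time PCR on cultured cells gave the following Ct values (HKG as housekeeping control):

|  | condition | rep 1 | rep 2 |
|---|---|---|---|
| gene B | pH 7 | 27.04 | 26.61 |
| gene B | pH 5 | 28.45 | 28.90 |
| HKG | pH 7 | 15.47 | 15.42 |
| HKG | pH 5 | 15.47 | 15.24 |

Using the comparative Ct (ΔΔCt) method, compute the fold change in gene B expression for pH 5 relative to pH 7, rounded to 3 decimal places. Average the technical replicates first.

0.261

Mean Ct: gene B pH 7 26.825; gene B pH 5 28.675; HKG pH 7 15.445; HKG pH 5 15.355
ΔCt(pH 7) = 26.825 − 15.445 = 11.380
ΔCt(pH 5) = 28.675 − 15.355 = 13.320
ΔΔCt = 13.320 − 11.380 = 1.940
Fold change = 2^(−1.940) = 0.2606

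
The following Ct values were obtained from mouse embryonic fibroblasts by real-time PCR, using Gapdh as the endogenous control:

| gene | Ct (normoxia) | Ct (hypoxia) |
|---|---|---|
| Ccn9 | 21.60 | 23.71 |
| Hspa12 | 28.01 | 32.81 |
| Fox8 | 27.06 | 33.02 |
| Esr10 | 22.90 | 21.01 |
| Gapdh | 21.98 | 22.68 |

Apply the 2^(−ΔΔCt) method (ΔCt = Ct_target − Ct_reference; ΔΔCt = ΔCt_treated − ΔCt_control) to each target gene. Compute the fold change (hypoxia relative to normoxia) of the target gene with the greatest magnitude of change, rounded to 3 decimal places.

0.026

Ccn9: ΔΔCt = (23.71−22.68) − (21.60−21.98) = 1.03 − (-0.38) = 1.41; fold change = 2^-1.41 = 0.376
Hspa12: ΔΔCt = (32.81−22.68) − (28.01−21.98) = 10.13 − 6.03 = 4.10; fold change = 2^-4.10 = 0.058
Fox8: ΔΔCt = (33.02−22.68) − (27.06−21.98) = 10.34 − 5.08 = 5.26; fold change = 2^-5.26 = 0.026
Esr10: ΔΔCt = (21.01−22.68) − (22.90−21.98) = -1.67 − 0.92 = -2.59; fold change = 2^2.59 = 6.021
Fox8 has the largest |ΔΔCt| = 5.26.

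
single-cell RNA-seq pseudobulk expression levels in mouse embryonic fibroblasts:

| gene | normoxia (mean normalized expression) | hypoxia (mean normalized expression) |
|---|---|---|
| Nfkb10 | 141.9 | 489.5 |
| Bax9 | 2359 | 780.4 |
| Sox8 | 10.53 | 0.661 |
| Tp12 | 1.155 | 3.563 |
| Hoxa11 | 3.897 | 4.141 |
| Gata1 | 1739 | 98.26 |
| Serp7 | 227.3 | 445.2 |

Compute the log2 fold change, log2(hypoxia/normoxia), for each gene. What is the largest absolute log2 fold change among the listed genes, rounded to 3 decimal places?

4.146

log2(489.5/141.9) = 1.786  (Nfkb10)
log2(780.4/2359) = -1.596  (Bax9)
log2(0.661/10.53) = -3.994  (Sox8)
log2(3.563/1.155) = 1.625  (Tp12)
log2(4.141/3.897) = 0.088  (Hoxa11)
log2(98.26/1739) = -4.146  (Gata1)
log2(445.2/227.3) = 0.970  (Serp7)
The largest magnitude belongs to Gata1.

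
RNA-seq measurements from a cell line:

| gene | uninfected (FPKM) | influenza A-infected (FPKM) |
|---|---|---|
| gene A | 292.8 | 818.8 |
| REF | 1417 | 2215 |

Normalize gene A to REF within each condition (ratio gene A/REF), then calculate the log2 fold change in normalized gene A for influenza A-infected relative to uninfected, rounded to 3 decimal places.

0.839

gene A/REF (uninfected) = 292.8 / 1417 = 0.20663
gene A/REF (influenza A-infected) = 818.8 / 2215 = 0.36966
Fold change = 0.36966 / 0.20663 = 1.7890
log2(1.7890) = 0.8391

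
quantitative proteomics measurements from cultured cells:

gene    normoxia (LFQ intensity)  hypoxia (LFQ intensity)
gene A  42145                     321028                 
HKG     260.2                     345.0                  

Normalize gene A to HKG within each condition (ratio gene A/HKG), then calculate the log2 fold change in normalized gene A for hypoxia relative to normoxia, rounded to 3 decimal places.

gene A/HKG (normoxia) = 42145 / 260.2 = 161.97
gene A/HKG (hypoxia) = 321028 / 345.0 = 930.52
Fold change = 930.52 / 161.97 = 5.7449
log2(5.7449) = 2.5223

2.522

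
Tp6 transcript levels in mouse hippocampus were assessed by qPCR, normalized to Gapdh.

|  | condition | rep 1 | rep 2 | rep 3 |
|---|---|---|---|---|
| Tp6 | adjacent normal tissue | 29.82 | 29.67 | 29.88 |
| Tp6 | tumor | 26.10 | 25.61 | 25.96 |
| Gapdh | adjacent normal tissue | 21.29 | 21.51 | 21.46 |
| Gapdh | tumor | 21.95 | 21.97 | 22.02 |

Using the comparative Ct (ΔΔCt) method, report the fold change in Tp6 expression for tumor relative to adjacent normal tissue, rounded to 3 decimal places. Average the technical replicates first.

22.009

Mean Ct: Tp6 adjacent normal tissue 29.790; Tp6 tumor 25.890; Gapdh adjacent normal tissue 21.420; Gapdh tumor 21.980
ΔCt(adjacent normal tissue) = 29.790 − 21.420 = 8.370
ΔCt(tumor) = 25.890 − 21.980 = 3.910
ΔΔCt = 3.910 − 8.370 = -4.460
Fold change = 2^(−(-4.460)) = 2^4.460 = 22.0087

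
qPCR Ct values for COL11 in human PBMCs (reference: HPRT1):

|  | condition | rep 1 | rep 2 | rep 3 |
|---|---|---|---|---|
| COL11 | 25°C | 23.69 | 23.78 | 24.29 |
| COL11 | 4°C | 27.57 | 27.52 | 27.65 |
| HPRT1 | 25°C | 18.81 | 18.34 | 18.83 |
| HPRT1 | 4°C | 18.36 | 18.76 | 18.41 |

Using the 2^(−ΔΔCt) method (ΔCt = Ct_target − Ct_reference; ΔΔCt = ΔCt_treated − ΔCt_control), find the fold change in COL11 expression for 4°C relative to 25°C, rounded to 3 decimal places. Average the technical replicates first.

0.071

Mean Ct: COL11 25°C 23.920; COL11 4°C 27.580; HPRT1 25°C 18.660; HPRT1 4°C 18.510
ΔCt(25°C) = 23.920 − 18.660 = 5.260
ΔCt(4°C) = 27.580 − 18.510 = 9.070
ΔΔCt = 9.070 − 5.260 = 3.810
Fold change = 2^(−3.810) = 0.0713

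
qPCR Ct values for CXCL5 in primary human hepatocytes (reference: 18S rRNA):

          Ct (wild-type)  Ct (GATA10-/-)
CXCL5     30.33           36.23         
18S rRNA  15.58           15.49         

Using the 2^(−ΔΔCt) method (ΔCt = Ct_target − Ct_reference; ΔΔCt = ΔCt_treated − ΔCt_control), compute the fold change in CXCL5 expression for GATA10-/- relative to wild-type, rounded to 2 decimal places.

0.02

ΔCt(wild-type) = 30.330 − 15.580 = 14.750
ΔCt(GATA10-/-) = 36.230 − 15.490 = 20.740
ΔΔCt = 20.740 − 14.750 = 5.990
Fold change = 2^(−5.990) = 0.016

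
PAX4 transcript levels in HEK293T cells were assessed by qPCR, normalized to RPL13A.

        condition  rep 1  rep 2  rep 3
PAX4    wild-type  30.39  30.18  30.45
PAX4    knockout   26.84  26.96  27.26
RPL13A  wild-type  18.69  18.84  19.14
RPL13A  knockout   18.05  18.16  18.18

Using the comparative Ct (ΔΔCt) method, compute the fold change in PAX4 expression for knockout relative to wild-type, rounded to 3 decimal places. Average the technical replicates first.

5.897

Mean Ct: PAX4 wild-type 30.340; PAX4 knockout 27.020; RPL13A wild-type 18.890; RPL13A knockout 18.130
ΔCt(wild-type) = 30.340 − 18.890 = 11.450
ΔCt(knockout) = 27.020 − 18.130 = 8.890
ΔΔCt = 8.890 − 11.450 = -2.560
Fold change = 2^(−(-2.560)) = 2^2.560 = 5.8971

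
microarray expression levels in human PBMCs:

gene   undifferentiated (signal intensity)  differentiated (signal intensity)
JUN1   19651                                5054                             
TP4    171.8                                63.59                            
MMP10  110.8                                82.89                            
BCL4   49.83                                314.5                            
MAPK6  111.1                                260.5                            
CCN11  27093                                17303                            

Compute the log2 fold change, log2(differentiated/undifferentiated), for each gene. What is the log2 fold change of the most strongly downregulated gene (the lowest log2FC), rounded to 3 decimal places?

-1.959

log2(5054/19651) = -1.959  (JUN1)
log2(63.59/171.8) = -1.434  (TP4)
log2(82.89/110.8) = -0.419  (MMP10)
log2(314.5/49.83) = 2.658  (BCL4)
log2(260.5/111.1) = 1.229  (MAPK6)
log2(17303/27093) = -0.647  (CCN11)
JUN1 is most strongly downregulated.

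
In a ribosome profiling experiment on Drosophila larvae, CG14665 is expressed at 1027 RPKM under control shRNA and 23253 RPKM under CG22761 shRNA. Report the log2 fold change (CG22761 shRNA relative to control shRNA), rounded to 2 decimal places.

Fold change = 23253 / 1027 = 22.6417
log2(22.6417) = 4.501

4.50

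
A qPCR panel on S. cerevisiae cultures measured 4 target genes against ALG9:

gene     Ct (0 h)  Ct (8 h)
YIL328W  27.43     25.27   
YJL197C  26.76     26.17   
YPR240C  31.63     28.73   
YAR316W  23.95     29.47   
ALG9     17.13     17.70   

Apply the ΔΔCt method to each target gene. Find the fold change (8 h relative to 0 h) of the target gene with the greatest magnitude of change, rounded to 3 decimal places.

0.032

YIL328W: ΔΔCt = (25.27−17.70) − (27.43−17.13) = 7.57 − 10.30 = -2.73; fold change = 2^2.73 = 6.635
YJL197C: ΔΔCt = (26.17−17.70) − (26.76−17.13) = 8.47 − 9.63 = -1.16; fold change = 2^1.16 = 2.235
YPR240C: ΔΔCt = (28.73−17.70) − (31.63−17.13) = 11.03 − 14.50 = -3.47; fold change = 2^3.47 = 11.081
YAR316W: ΔΔCt = (29.47−17.70) − (23.95−17.13) = 11.77 − 6.82 = 4.95; fold change = 2^-4.95 = 0.032
YAR316W has the largest |ΔΔCt| = 4.95.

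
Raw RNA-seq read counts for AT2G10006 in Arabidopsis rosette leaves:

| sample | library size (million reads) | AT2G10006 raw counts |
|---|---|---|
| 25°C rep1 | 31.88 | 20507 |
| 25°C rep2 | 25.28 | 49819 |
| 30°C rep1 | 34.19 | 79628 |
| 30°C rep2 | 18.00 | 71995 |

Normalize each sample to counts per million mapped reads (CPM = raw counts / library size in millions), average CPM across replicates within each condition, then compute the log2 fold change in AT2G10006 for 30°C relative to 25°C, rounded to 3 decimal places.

CPM(25°C rep1) = 20507 / 31.88 = 643.2560
CPM(25°C rep2) = 49819 / 25.28 = 1970.6883
CPM(30°C rep1) = 79628 / 34.19 = 2328.9851
CPM(30°C rep2) = 71995 / 18.00 = 3999.7222
mean CPM(25°C) = 1306.9721; mean CPM(30°C) = 3164.3537
Fold change = 3164.3537 / 1306.9721 = 2.42113
log2(2.42113) = 1.2757

1.276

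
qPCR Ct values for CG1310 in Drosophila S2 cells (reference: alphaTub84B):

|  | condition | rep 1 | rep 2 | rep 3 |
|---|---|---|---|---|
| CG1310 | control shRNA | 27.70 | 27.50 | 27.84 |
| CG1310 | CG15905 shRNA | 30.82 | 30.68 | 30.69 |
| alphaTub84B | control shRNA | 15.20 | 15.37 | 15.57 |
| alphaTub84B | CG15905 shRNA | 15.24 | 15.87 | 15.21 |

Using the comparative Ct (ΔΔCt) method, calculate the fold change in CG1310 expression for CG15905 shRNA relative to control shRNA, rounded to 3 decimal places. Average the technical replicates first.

0.126

Mean Ct: CG1310 control shRNA 27.680; CG1310 CG15905 shRNA 30.730; alphaTub84B control shRNA 15.380; alphaTub84B CG15905 shRNA 15.440
ΔCt(control shRNA) = 27.680 − 15.380 = 12.300
ΔCt(CG15905 shRNA) = 30.730 − 15.440 = 15.290
ΔΔCt = 15.290 − 12.300 = 2.990
Fold change = 2^(−2.990) = 0.1259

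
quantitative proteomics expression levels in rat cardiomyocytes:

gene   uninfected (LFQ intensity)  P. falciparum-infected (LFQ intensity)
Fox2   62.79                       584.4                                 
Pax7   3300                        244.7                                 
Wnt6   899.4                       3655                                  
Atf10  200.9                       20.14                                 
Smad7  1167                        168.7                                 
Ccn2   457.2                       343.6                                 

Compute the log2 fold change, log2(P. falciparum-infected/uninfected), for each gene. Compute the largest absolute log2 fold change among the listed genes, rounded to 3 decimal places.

log2(584.4/62.79) = 3.218  (Fox2)
log2(244.7/3300) = -3.753  (Pax7)
log2(3655/899.4) = 2.023  (Wnt6)
log2(20.14/200.9) = -3.318  (Atf10)
log2(168.7/1167) = -2.790  (Smad7)
log2(343.6/457.2) = -0.412  (Ccn2)
The largest magnitude belongs to Pax7.

3.753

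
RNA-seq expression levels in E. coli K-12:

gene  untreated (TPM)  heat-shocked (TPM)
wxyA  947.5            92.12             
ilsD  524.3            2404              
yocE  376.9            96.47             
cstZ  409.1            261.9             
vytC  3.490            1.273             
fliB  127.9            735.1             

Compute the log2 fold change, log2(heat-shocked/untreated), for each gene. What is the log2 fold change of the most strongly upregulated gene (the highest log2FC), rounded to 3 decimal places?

log2(92.12/947.5) = -3.363  (wxyA)
log2(2404/524.3) = 2.197  (ilsD)
log2(96.47/376.9) = -1.966  (yocE)
log2(261.9/409.1) = -0.643  (cstZ)
log2(1.273/3.490) = -1.455  (vytC)
log2(735.1/127.9) = 2.523  (fliB)
fliB is most strongly upregulated.

2.523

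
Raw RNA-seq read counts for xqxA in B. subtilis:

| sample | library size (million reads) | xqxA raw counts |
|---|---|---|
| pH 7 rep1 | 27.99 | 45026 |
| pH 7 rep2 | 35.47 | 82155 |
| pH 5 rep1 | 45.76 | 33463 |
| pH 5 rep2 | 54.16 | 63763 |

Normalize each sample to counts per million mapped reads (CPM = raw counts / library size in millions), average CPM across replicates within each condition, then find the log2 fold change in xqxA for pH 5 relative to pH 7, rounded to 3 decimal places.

-1.040

CPM(pH 7 rep1) = 45026 / 27.99 = 1608.6459
CPM(pH 7 rep2) = 82155 / 35.47 = 2316.1827
CPM(pH 5 rep1) = 33463 / 45.76 = 731.2719
CPM(pH 5 rep2) = 63763 / 54.16 = 1177.3080
mean CPM(pH 7) = 1962.4143; mean CPM(pH 5) = 954.2899
Fold change = 954.2899 / 1962.4143 = 0.48628
log2(0.48628) = -1.0401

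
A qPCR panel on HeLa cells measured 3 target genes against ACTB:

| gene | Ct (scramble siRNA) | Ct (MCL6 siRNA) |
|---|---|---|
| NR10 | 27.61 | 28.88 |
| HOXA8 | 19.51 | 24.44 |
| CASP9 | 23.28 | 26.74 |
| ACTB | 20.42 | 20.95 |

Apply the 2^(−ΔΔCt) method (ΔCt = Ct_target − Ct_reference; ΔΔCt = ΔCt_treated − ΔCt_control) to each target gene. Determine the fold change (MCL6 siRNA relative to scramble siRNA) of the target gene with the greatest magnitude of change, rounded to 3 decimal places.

0.047

NR10: ΔΔCt = (28.88−20.95) − (27.61−20.42) = 7.93 − 7.19 = 0.74; fold change = 2^-0.74 = 0.599
HOXA8: ΔΔCt = (24.44−20.95) − (19.51−20.42) = 3.49 − (-0.91) = 4.40; fold change = 2^-4.40 = 0.047
CASP9: ΔΔCt = (26.74−20.95) − (23.28−20.42) = 5.79 − 2.86 = 2.93; fold change = 2^-2.93 = 0.131
HOXA8 has the largest |ΔΔCt| = 4.40.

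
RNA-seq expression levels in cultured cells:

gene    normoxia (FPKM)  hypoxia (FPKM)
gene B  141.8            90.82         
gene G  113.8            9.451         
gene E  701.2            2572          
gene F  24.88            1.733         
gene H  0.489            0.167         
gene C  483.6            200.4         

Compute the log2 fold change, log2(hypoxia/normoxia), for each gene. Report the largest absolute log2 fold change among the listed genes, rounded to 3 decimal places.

log2(90.82/141.8) = -0.643  (gene B)
log2(9.451/113.8) = -3.590  (gene G)
log2(2572/701.2) = 1.875  (gene E)
log2(1.733/24.88) = -3.844  (gene F)
log2(0.167/0.489) = -1.550  (gene H)
log2(200.4/483.6) = -1.271  (gene C)
The largest magnitude belongs to gene F.

3.844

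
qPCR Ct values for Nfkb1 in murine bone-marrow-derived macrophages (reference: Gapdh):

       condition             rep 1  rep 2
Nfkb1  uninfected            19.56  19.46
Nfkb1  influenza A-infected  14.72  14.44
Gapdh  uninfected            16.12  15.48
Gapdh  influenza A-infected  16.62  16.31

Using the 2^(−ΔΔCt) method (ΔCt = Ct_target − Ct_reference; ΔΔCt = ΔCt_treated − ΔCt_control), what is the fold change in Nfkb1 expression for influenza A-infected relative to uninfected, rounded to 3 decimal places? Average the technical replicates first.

48.335

Mean Ct: Nfkb1 uninfected 19.510; Nfkb1 influenza A-infected 14.580; Gapdh uninfected 15.800; Gapdh influenza A-infected 16.465
ΔCt(uninfected) = 19.510 − 15.800 = 3.710
ΔCt(influenza A-infected) = 14.580 − 16.465 = -1.885
ΔΔCt = -1.885 − 3.710 = -5.595
Fold change = 2^(−(-5.595)) = 2^5.595 = 48.3351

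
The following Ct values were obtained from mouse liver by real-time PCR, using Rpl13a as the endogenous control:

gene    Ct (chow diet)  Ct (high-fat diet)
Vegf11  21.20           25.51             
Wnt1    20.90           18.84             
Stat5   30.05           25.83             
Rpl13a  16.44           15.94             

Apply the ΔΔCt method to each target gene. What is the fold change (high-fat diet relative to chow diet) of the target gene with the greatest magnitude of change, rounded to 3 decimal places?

Vegf11: ΔΔCt = (25.51−15.94) − (21.20−16.44) = 9.57 − 4.76 = 4.81; fold change = 2^-4.81 = 0.036
Wnt1: ΔΔCt = (18.84−15.94) − (20.90−16.44) = 2.90 − 4.46 = -1.56; fold change = 2^1.56 = 2.949
Stat5: ΔΔCt = (25.83−15.94) − (30.05−16.44) = 9.89 − 13.61 = -3.72; fold change = 2^3.72 = 13.177
Vegf11 has the largest |ΔΔCt| = 4.81.

0.036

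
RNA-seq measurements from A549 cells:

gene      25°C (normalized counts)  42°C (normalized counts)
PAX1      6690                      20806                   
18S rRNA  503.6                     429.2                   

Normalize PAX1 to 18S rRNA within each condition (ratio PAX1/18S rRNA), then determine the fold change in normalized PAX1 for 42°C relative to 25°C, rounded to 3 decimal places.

3.649

PAX1/18S rRNA (25°C) = 6690 / 503.6 = 13.284
PAX1/18S rRNA (42°C) = 20806 / 429.2 = 48.476
Fold change = 48.476 / 13.284 = 3.6491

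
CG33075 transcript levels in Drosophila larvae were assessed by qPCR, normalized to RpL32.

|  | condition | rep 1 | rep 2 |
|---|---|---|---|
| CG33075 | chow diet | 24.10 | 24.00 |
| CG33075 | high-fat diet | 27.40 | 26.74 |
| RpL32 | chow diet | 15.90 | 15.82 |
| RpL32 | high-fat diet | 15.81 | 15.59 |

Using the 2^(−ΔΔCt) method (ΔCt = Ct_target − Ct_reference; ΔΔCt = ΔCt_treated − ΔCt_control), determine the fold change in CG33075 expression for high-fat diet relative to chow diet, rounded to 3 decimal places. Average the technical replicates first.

0.110

Mean Ct: CG33075 chow diet 24.050; CG33075 high-fat diet 27.070; RpL32 chow diet 15.860; RpL32 high-fat diet 15.700
ΔCt(chow diet) = 24.050 − 15.860 = 8.190
ΔCt(high-fat diet) = 27.070 − 15.700 = 11.370
ΔΔCt = 11.370 − 8.190 = 3.180
Fold change = 2^(−3.180) = 0.1103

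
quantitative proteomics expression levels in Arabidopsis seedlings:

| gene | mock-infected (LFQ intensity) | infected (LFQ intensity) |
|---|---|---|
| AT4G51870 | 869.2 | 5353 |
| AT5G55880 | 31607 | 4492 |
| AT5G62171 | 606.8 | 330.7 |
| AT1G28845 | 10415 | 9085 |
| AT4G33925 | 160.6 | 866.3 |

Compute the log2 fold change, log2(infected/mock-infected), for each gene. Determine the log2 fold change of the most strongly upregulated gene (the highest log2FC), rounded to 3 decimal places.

log2(5353/869.2) = 2.623  (AT4G51870)
log2(4492/31607) = -2.815  (AT5G55880)
log2(330.7/606.8) = -0.876  (AT5G62171)
log2(9085/10415) = -0.197  (AT1G28845)
log2(866.3/160.6) = 2.431  (AT4G33925)
AT4G51870 is most strongly upregulated.

2.623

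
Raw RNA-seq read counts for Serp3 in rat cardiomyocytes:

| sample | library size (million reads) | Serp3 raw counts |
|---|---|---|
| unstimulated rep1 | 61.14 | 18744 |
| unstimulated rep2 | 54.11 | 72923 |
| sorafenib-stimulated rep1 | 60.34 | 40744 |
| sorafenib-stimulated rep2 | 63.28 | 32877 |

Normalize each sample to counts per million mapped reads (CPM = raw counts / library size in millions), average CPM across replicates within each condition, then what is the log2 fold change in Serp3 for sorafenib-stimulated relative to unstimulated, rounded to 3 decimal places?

CPM(unstimulated rep1) = 18744 / 61.14 = 306.5751
CPM(unstimulated rep2) = 72923 / 54.11 = 1347.6807
CPM(sorafenib-stimulated rep1) = 40744 / 60.34 = 675.2403
CPM(sorafenib-stimulated rep2) = 32877 / 63.28 = 519.5480
mean CPM(unstimulated) = 827.1279; mean CPM(sorafenib-stimulated) = 597.3942
Fold change = 597.3942 / 827.1279 = 0.72225
log2(0.72225) = -0.4694

-0.469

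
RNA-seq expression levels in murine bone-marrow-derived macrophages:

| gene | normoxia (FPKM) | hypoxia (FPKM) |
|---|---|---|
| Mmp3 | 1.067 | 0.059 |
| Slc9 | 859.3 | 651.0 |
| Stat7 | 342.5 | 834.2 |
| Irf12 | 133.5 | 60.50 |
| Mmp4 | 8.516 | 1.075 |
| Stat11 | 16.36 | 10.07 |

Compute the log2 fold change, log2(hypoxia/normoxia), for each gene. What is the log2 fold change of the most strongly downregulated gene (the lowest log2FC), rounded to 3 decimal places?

-4.177

log2(0.059/1.067) = -4.177  (Mmp3)
log2(651.0/859.3) = -0.401  (Slc9)
log2(834.2/342.5) = 1.284  (Stat7)
log2(60.50/133.5) = -1.142  (Irf12)
log2(1.075/8.516) = -2.986  (Mmp4)
log2(10.07/16.36) = -0.700  (Stat11)
Mmp3 is most strongly downregulated.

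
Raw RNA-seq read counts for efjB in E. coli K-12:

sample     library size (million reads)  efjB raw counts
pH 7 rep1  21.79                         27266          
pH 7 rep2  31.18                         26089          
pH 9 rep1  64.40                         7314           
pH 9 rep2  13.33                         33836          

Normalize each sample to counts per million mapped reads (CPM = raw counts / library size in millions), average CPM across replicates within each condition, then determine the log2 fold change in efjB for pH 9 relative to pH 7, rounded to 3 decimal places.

CPM(pH 7 rep1) = 27266 / 21.79 = 1251.3079
CPM(pH 7 rep2) = 26089 / 31.18 = 836.7223
CPM(pH 9 rep1) = 7314 / 64.40 = 113.5714
CPM(pH 9 rep2) = 33836 / 13.33 = 2538.3346
mean CPM(pH 7) = 1044.0151; mean CPM(pH 9) = 1325.9530
Fold change = 1325.9530 / 1044.0151 = 1.27005
log2(1.27005) = 0.3449

0.345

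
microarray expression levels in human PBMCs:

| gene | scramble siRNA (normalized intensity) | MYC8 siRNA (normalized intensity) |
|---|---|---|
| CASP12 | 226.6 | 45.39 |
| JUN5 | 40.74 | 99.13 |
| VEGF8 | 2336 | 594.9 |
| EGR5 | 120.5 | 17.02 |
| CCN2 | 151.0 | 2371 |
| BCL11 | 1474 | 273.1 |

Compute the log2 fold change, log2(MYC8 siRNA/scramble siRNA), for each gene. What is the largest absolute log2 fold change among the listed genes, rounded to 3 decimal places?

log2(45.39/226.6) = -2.320  (CASP12)
log2(99.13/40.74) = 1.283  (JUN5)
log2(594.9/2336) = -1.973  (VEGF8)
log2(17.02/120.5) = -2.824  (EGR5)
log2(2371/151.0) = 3.973  (CCN2)
log2(273.1/1474) = -2.432  (BCL11)
The largest magnitude belongs to CCN2.

3.973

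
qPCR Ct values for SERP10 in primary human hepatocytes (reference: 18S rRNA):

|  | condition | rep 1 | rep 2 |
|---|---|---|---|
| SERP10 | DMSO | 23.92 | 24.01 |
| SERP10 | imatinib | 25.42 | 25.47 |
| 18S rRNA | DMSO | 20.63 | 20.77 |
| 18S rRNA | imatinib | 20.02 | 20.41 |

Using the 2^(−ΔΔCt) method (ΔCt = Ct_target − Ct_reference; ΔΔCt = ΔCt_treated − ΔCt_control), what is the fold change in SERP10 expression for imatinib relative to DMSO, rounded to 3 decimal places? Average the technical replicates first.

0.256

Mean Ct: SERP10 DMSO 23.965; SERP10 imatinib 25.445; 18S rRNA DMSO 20.700; 18S rRNA imatinib 20.215
ΔCt(DMSO) = 23.965 − 20.700 = 3.265
ΔCt(imatinib) = 25.445 − 20.215 = 5.230
ΔΔCt = 5.230 − 3.265 = 1.965
Fold change = 2^(−1.965) = 0.2561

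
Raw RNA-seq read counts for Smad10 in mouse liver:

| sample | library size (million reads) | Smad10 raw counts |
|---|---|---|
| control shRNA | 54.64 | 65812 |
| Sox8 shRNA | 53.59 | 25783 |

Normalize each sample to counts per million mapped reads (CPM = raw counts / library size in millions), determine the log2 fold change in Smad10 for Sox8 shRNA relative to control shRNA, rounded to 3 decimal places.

CPM(control shRNA) = 65812 / 54.64 = 1204.4656
CPM(Sox8 shRNA) = 25783 / 53.59 = 481.1159
Fold change = 481.1159 / 1204.4656 = 0.39944
log2(0.39944) = -1.3239

-1.324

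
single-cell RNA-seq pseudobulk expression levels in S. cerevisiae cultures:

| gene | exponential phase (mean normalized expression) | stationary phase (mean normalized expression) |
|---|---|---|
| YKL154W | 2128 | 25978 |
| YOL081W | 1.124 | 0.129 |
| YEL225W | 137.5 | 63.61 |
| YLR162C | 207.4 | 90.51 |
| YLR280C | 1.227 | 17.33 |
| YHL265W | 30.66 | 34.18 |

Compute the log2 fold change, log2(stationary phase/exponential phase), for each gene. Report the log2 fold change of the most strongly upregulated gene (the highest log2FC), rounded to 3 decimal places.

log2(25978/2128) = 3.610  (YKL154W)
log2(0.129/1.124) = -3.123  (YOL081W)
log2(63.61/137.5) = -1.112  (YEL225W)
log2(90.51/207.4) = -1.196  (YLR162C)
log2(17.33/1.227) = 3.820  (YLR280C)
log2(34.18/30.66) = 0.157  (YHL265W)
YLR280C is most strongly upregulated.

3.820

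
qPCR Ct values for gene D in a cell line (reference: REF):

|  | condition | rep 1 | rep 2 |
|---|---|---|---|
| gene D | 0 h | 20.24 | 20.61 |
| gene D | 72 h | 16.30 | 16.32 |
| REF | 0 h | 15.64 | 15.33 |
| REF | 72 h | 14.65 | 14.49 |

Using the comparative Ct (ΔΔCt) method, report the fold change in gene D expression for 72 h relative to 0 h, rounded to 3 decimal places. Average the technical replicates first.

Mean Ct: gene D 0 h 20.425; gene D 72 h 16.310; REF 0 h 15.485; REF 72 h 14.570
ΔCt(0 h) = 20.425 − 15.485 = 4.940
ΔCt(72 h) = 16.310 − 14.570 = 1.740
ΔΔCt = 1.740 − 4.940 = -3.200
Fold change = 2^(−(-3.200)) = 2^3.200 = 9.1896

9.190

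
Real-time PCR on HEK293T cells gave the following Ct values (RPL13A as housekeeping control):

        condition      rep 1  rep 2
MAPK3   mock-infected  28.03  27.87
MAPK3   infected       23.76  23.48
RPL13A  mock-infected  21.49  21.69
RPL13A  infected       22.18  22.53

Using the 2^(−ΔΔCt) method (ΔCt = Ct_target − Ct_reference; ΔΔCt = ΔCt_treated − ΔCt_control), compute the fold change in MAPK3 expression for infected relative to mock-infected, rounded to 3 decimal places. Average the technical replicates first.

Mean Ct: MAPK3 mock-infected 27.950; MAPK3 infected 23.620; RPL13A mock-infected 21.590; RPL13A infected 22.355
ΔCt(mock-infected) = 27.950 − 21.590 = 6.360
ΔCt(infected) = 23.620 − 22.355 = 1.265
ΔΔCt = 1.265 − 6.360 = -5.095
Fold change = 2^(−(-5.095)) = 2^5.095 = 34.1781

34.178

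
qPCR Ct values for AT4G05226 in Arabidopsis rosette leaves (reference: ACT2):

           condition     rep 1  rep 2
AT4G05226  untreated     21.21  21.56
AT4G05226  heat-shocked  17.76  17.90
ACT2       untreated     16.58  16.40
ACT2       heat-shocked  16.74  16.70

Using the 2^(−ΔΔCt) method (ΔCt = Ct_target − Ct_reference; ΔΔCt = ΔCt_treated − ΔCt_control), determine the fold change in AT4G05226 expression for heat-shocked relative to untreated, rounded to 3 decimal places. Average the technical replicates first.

Mean Ct: AT4G05226 untreated 21.385; AT4G05226 heat-shocked 17.830; ACT2 untreated 16.490; ACT2 heat-shocked 16.720
ΔCt(untreated) = 21.385 − 16.490 = 4.895
ΔCt(heat-shocked) = 17.830 − 16.720 = 1.110
ΔΔCt = 1.110 − 4.895 = -3.785
Fold change = 2^(−(-3.785)) = 2^3.785 = 13.7847

13.785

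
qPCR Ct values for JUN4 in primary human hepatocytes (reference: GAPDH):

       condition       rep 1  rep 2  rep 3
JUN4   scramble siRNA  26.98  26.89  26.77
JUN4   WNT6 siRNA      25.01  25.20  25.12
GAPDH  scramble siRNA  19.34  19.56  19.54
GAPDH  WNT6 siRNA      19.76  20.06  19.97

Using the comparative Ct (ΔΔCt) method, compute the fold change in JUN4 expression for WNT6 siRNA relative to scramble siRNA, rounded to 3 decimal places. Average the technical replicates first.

Mean Ct: JUN4 scramble siRNA 26.880; JUN4 WNT6 siRNA 25.110; GAPDH scramble siRNA 19.480; GAPDH WNT6 siRNA 19.930
ΔCt(scramble siRNA) = 26.880 − 19.480 = 7.400
ΔCt(WNT6 siRNA) = 25.110 − 19.930 = 5.180
ΔΔCt = 5.180 − 7.400 = -2.220
Fold change = 2^(−(-2.220)) = 2^2.220 = 4.6589

4.659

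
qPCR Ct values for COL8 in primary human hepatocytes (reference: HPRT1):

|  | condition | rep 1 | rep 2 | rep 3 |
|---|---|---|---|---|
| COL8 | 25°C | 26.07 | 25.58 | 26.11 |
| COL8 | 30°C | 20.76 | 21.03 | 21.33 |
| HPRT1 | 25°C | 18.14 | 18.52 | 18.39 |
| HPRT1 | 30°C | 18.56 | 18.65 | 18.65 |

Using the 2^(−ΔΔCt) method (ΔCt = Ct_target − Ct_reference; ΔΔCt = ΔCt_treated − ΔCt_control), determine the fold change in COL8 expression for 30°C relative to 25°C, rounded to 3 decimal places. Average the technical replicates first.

Mean Ct: COL8 25°C 25.920; COL8 30°C 21.040; HPRT1 25°C 18.350; HPRT1 30°C 18.620
ΔCt(25°C) = 25.920 − 18.350 = 7.570
ΔCt(30°C) = 21.040 − 18.620 = 2.420
ΔΔCt = 2.420 − 7.570 = -5.150
Fold change = 2^(−(-5.150)) = 2^5.150 = 35.5062

35.506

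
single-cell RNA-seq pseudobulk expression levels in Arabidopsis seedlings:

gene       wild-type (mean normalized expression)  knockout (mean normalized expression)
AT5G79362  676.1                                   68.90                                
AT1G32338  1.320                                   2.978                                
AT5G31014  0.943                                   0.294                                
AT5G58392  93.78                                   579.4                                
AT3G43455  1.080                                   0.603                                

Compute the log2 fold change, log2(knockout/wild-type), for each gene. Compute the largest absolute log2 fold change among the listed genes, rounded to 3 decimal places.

3.295

log2(68.90/676.1) = -3.295  (AT5G79362)
log2(2.978/1.320) = 1.174  (AT1G32338)
log2(0.294/0.943) = -1.681  (AT5G31014)
log2(579.4/93.78) = 2.627  (AT5G58392)
log2(0.603/1.080) = -0.841  (AT3G43455)
The largest magnitude belongs to AT5G79362.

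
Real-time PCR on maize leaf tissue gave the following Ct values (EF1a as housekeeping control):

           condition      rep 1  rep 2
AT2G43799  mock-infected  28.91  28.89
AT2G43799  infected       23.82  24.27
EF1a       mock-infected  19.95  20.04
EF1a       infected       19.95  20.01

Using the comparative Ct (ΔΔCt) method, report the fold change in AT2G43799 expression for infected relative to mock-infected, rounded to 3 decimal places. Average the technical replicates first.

Mean Ct: AT2G43799 mock-infected 28.900; AT2G43799 infected 24.045; EF1a mock-infected 19.995; EF1a infected 19.980
ΔCt(mock-infected) = 28.900 − 19.995 = 8.905
ΔCt(infected) = 24.045 − 19.980 = 4.065
ΔΔCt = 4.065 − 8.905 = -4.840
Fold change = 2^(−(-4.840)) = 2^4.840 = 28.6408

28.641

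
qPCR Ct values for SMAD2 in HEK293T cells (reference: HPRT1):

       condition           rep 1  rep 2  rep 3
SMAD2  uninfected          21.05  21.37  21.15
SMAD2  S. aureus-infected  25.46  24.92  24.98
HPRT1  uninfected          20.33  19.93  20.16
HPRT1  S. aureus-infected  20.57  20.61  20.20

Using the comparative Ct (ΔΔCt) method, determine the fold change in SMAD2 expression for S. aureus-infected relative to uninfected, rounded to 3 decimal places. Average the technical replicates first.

0.082

Mean Ct: SMAD2 uninfected 21.190; SMAD2 S. aureus-infected 25.120; HPRT1 uninfected 20.140; HPRT1 S. aureus-infected 20.460
ΔCt(uninfected) = 21.190 − 20.140 = 1.050
ΔCt(S. aureus-infected) = 25.120 − 20.460 = 4.660
ΔΔCt = 4.660 − 1.050 = 3.610
Fold change = 2^(−3.610) = 0.0819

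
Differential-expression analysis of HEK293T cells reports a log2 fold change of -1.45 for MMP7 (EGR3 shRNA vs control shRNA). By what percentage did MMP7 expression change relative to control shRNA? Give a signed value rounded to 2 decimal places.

Fold change = 2^(-1.45) = 0.3660
Percent change = (FC − 1) × 100% = (0.3660 − 1) × 100 = -63.40%

-63.40%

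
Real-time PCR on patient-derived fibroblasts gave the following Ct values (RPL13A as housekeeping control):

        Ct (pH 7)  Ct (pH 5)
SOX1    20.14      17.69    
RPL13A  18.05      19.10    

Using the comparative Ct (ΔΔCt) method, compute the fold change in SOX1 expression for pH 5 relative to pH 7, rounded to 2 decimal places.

ΔCt(pH 7) = 20.140 − 18.050 = 2.090
ΔCt(pH 5) = 17.690 − 19.100 = -1.410
ΔΔCt = -1.410 − 2.090 = -3.500
Fold change = 2^(−(-3.500)) = 2^3.500 = 11.314

11.31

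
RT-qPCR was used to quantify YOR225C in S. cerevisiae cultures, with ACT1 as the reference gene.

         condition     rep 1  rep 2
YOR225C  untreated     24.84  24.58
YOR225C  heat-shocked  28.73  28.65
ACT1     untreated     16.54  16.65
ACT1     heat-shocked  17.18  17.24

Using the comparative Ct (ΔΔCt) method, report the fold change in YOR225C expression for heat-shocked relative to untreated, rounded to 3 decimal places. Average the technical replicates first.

0.097

Mean Ct: YOR225C untreated 24.710; YOR225C heat-shocked 28.690; ACT1 untreated 16.595; ACT1 heat-shocked 17.210
ΔCt(untreated) = 24.710 − 16.595 = 8.115
ΔCt(heat-shocked) = 28.690 − 17.210 = 11.480
ΔΔCt = 11.480 − 8.115 = 3.365
Fold change = 2^(−3.365) = 0.0971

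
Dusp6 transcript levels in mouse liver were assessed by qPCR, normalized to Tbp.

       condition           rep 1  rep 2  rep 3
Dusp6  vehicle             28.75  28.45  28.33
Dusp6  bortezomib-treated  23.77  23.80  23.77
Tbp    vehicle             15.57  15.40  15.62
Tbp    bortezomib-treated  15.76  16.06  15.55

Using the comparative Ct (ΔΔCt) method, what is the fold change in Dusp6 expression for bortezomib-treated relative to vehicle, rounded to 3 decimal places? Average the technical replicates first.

Mean Ct: Dusp6 vehicle 28.510; Dusp6 bortezomib-treated 23.780; Tbp vehicle 15.530; Tbp bortezomib-treated 15.790
ΔCt(vehicle) = 28.510 − 15.530 = 12.980
ΔCt(bortezomib-treated) = 23.780 − 15.790 = 7.990
ΔΔCt = 7.990 − 12.980 = -4.990
Fold change = 2^(−(-4.990)) = 2^4.990 = 31.7790

31.779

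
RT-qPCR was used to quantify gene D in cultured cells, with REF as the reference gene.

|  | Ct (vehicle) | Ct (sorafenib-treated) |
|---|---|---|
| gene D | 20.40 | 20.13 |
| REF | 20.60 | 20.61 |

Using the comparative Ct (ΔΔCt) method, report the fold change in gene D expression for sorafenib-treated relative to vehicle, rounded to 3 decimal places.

1.214

ΔCt(vehicle) = 20.400 − 20.600 = -0.200
ΔCt(sorafenib-treated) = 20.130 − 20.610 = -0.480
ΔΔCt = -0.480 − (-0.200) = -0.280
Fold change = 2^(−(-0.280)) = 2^0.280 = 1.2142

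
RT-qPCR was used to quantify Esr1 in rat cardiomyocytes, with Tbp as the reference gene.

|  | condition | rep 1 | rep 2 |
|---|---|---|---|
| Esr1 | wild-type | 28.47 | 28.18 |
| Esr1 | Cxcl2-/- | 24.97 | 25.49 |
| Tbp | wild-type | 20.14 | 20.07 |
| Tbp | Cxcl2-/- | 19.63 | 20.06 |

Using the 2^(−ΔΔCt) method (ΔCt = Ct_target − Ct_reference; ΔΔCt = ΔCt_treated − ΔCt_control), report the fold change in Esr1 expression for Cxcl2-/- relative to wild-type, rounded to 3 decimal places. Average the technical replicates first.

Mean Ct: Esr1 wild-type 28.325; Esr1 Cxcl2-/- 25.230; Tbp wild-type 20.105; Tbp Cxcl2-/- 19.845
ΔCt(wild-type) = 28.325 − 20.105 = 8.220
ΔCt(Cxcl2-/-) = 25.230 − 19.845 = 5.385
ΔΔCt = 5.385 − 8.220 = -2.835
Fold change = 2^(−(-2.835)) = 2^2.835 = 7.1354

7.135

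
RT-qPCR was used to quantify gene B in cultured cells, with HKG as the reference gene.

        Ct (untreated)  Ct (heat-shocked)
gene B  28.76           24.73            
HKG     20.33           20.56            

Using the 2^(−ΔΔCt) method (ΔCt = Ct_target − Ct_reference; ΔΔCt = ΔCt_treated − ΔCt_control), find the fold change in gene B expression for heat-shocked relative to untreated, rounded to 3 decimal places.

ΔCt(untreated) = 28.760 − 20.330 = 8.430
ΔCt(heat-shocked) = 24.730 − 20.560 = 4.170
ΔΔCt = 4.170 − 8.430 = -4.260
Fold change = 2^(−(-4.260)) = 2^4.260 = 19.1597

19.160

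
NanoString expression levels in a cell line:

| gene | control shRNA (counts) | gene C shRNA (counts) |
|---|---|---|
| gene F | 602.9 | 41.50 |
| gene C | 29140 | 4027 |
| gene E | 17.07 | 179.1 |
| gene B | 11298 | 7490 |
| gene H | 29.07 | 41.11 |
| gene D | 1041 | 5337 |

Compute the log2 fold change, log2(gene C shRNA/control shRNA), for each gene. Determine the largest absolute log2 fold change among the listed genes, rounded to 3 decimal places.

log2(41.50/602.9) = -3.861  (gene F)
log2(4027/29140) = -2.855  (gene C)
log2(179.1/17.07) = 3.391  (gene E)
log2(7490/11298) = -0.593  (gene B)
log2(41.11/29.07) = 0.500  (gene H)
log2(5337/1041) = 2.358  (gene D)
The largest magnitude belongs to gene F.

3.861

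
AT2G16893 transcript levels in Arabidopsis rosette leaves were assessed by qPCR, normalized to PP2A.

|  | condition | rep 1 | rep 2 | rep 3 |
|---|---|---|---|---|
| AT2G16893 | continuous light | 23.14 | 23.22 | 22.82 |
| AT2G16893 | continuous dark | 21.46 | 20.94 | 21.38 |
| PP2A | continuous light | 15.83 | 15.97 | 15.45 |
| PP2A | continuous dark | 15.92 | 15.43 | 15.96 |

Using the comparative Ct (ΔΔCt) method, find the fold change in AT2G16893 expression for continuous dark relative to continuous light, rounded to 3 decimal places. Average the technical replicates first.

3.531

Mean Ct: AT2G16893 continuous light 23.060; AT2G16893 continuous dark 21.260; PP2A continuous light 15.750; PP2A continuous dark 15.770
ΔCt(continuous light) = 23.060 − 15.750 = 7.310
ΔCt(continuous dark) = 21.260 − 15.770 = 5.490
ΔΔCt = 5.490 − 7.310 = -1.820
Fold change = 2^(−(-1.820)) = 2^1.820 = 3.5308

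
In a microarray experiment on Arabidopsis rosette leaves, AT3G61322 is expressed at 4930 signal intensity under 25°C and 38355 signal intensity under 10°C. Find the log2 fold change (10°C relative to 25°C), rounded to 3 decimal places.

Fold change = 38355 / 4930 = 7.7799
log2(7.7799) = 2.9598

2.960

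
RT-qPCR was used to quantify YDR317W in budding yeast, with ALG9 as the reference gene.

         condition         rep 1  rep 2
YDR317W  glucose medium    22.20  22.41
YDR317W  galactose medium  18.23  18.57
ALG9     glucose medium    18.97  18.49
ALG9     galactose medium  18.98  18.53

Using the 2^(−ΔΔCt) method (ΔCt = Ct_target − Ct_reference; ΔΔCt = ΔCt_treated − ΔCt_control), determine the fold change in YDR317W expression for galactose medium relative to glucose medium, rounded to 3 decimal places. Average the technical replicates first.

15.242

Mean Ct: YDR317W glucose medium 22.305; YDR317W galactose medium 18.400; ALG9 glucose medium 18.730; ALG9 galactose medium 18.755
ΔCt(glucose medium) = 22.305 − 18.730 = 3.575
ΔCt(galactose medium) = 18.400 − 18.755 = -0.355
ΔΔCt = -0.355 − 3.575 = -3.930
Fold change = 2^(−(-3.930)) = 2^3.930 = 15.2422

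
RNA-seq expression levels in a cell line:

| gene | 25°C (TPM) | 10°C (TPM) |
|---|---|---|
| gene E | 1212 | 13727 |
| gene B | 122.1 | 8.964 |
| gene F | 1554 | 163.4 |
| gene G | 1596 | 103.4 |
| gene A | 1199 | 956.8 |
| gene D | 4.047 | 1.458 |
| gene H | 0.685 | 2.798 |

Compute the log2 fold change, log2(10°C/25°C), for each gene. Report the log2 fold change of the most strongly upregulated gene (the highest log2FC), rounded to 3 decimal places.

log2(13727/1212) = 3.502  (gene E)
log2(8.964/122.1) = -3.768  (gene B)
log2(163.4/1554) = -3.250  (gene F)
log2(103.4/1596) = -3.948  (gene G)
log2(956.8/1199) = -0.326  (gene A)
log2(1.458/4.047) = -1.473  (gene D)
log2(2.798/0.685) = 2.030  (gene H)
gene E is most strongly upregulated.

3.502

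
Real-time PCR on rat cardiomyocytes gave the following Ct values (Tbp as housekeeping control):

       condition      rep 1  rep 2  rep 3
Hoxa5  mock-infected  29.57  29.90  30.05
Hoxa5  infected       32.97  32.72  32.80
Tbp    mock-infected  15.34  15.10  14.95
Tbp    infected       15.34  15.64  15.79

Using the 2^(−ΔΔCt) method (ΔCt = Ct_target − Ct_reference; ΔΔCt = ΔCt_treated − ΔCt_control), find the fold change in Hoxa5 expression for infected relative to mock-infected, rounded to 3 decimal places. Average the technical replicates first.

Mean Ct: Hoxa5 mock-infected 29.840; Hoxa5 infected 32.830; Tbp mock-infected 15.130; Tbp infected 15.590
ΔCt(mock-infected) = 29.840 − 15.130 = 14.710
ΔCt(infected) = 32.830 − 15.590 = 17.240
ΔΔCt = 17.240 − 14.710 = 2.530
Fold change = 2^(−2.530) = 0.1731

0.173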